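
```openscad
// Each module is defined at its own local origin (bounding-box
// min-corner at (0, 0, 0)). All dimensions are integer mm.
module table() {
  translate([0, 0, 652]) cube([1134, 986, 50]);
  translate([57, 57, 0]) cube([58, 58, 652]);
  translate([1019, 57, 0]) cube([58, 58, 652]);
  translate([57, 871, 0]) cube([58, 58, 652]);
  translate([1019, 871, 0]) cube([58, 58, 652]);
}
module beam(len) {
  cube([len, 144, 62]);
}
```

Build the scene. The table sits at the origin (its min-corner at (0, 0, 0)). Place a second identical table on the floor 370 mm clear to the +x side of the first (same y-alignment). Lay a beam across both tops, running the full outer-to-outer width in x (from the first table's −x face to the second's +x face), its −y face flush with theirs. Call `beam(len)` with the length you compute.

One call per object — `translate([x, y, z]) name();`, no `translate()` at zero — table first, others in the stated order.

table();
translate([1504, 0, 0]) table();
translate([0, 0, 702]) beam(2638);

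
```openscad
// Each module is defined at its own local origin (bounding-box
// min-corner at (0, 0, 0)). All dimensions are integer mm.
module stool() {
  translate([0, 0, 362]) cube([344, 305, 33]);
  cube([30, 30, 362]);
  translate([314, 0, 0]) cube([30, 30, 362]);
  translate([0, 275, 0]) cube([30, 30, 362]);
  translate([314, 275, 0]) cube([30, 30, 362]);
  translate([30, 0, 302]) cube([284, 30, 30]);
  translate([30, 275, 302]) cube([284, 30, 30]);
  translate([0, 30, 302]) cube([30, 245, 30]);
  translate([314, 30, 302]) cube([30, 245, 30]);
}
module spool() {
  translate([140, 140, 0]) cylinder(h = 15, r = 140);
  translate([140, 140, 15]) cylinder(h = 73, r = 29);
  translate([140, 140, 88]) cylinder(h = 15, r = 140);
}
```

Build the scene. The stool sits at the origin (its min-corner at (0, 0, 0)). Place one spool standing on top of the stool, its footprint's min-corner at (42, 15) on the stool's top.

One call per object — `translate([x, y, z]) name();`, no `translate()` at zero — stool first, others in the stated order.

stool();
translate([42, 15, 395]) spool();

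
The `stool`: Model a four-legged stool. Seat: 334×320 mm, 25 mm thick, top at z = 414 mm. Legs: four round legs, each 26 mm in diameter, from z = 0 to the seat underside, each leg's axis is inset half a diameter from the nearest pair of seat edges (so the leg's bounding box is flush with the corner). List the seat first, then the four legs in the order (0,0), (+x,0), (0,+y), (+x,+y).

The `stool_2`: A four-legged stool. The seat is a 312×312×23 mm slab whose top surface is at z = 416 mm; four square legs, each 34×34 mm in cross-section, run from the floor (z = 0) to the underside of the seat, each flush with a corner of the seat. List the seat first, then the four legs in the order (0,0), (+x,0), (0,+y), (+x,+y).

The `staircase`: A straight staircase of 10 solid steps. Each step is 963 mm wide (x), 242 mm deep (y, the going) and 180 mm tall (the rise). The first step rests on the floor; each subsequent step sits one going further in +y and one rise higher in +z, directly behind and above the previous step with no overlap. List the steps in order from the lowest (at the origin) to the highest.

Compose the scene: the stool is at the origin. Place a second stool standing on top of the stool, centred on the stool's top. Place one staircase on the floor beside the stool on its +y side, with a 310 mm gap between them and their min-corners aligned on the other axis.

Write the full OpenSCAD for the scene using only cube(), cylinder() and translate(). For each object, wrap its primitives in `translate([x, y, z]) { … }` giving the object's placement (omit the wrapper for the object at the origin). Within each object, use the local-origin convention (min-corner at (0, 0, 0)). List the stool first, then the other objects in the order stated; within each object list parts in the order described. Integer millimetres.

translate([0, 0, 389]) cube([334, 320, 25]);
translate([13, 13, 0]) cylinder(h = 389, r = 13);
translate([321, 13, 0]) cylinder(h = 389, r = 13);
translate([13, 307, 0]) cylinder(h = 389, r = 13);
translate([321, 307, 0]) cylinder(h = 389, r = 13);
translate([11, 4, 414]) {
  translate([0, 0, 393]) cube([312, 312, 23]);
  cube([34, 34, 393]);
  translate([278, 0, 0]) cube([34, 34, 393]);
  translate([0, 278, 0]) cube([34, 34, 393]);
  translate([278, 278, 0]) cube([34, 34, 393]);
}
translate([0, 630, 0]) {
  cube([963, 242, 180]);
  translate([0, 242, 180]) cube([963, 242, 180]);
  translate([0, 484, 360]) cube([963, 242, 180]);
  translate([0, 726, 540]) cube([963, 242, 180]);
  translate([0, 968, 720]) cube([963, 242, 180]);
  translate([0, 1210, 900]) cube([963, 242, 180]);
  translate([0, 1452, 1080]) cube([963, 242, 180]);
  translate([0, 1694, 1260]) cube([963, 242, 180]);
  translate([0, 1936, 1440]) cube([963, 242, 180]);
  translate([0, 2178, 1620]) cube([963, 242, 180]);
}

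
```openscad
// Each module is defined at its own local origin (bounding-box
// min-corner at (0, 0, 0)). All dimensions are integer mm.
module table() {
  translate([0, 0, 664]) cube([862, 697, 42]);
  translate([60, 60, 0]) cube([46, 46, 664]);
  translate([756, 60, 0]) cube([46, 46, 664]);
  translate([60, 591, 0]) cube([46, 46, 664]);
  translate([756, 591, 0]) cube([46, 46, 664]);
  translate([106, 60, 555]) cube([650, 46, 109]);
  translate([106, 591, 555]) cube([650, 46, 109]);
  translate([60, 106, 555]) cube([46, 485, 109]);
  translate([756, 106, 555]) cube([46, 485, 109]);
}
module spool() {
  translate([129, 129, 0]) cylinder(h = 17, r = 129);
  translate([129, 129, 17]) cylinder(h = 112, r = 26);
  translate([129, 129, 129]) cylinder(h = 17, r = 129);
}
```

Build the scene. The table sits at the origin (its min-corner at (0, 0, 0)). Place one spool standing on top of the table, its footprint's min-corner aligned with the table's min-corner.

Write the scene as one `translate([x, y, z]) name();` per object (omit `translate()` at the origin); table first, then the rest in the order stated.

table();
translate([0, 0, 706]) spool();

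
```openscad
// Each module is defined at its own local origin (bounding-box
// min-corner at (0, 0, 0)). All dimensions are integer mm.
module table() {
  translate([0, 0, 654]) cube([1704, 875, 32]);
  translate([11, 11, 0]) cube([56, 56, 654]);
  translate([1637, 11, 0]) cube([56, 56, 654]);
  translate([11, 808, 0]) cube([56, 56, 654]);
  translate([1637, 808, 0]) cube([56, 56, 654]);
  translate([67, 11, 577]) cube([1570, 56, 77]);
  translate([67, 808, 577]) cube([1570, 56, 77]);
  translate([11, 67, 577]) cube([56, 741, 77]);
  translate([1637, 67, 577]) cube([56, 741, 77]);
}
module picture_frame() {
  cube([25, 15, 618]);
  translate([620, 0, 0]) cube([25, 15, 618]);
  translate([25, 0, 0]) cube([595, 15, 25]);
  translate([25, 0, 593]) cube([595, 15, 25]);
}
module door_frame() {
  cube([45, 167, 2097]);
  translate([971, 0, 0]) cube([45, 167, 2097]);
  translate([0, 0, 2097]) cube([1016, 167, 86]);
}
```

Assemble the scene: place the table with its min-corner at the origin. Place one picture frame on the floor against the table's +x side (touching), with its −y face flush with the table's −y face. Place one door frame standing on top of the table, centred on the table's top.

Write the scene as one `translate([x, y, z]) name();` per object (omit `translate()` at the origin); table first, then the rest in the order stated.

table();
translate([1704, 0, 0]) picture_frame();
translate([344, 354, 686]) door_frame();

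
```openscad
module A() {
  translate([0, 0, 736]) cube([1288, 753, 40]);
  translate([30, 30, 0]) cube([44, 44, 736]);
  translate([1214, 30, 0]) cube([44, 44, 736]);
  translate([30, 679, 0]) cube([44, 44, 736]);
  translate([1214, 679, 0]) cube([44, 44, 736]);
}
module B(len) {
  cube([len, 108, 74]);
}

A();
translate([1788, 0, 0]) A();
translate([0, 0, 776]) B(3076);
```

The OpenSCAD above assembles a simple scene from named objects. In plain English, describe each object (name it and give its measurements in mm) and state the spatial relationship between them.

A is a table: top 1288 mm (x) × 753 mm (y), 40 mm thick, upper face at z = 776 mm, on four 44×44 mm square legs, each inset 30 mm from the nearest pair of top edges, running from z = 0 to the bottom of the top.

B is a rectangular beam 3076 mm long (x), 108 mm deep (y), 74 mm thick (z).

The beam spans the tops of two tables placed 500 mm apart, resting at z = 776 mm.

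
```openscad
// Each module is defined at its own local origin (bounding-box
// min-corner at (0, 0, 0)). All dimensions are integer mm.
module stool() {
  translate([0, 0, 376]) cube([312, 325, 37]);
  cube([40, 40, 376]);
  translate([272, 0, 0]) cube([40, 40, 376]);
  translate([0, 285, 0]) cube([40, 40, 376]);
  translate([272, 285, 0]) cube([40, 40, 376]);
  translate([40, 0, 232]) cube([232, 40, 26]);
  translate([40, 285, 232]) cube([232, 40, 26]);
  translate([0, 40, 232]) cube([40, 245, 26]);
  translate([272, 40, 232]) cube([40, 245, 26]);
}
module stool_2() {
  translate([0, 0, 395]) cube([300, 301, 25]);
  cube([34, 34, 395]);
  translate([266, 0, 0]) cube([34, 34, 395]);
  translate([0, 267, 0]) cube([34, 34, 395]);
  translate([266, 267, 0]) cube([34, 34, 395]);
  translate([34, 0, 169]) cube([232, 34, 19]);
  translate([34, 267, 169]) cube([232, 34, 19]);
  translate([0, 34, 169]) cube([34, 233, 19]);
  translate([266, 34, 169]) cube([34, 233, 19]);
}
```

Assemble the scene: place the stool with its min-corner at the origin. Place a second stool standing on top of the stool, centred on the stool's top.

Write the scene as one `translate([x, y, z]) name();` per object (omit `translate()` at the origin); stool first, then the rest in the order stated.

stool();
translate([6, 12, 413]) stool_2();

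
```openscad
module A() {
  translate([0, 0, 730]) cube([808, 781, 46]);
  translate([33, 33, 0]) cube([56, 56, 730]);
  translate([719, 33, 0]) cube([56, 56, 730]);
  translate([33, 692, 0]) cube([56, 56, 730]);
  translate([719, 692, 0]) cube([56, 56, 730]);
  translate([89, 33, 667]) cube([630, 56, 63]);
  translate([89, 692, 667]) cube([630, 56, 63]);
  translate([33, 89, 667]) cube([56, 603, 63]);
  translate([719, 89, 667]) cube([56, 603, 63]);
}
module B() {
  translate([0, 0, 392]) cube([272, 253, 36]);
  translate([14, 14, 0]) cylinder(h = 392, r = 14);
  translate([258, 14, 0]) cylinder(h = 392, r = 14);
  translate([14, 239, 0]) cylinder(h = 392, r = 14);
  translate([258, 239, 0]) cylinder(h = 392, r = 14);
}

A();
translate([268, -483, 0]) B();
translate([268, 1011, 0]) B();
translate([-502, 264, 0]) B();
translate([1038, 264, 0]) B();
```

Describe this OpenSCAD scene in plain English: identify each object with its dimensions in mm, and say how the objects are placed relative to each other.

A is a table with a 808×781 mm rectangular top, 46 mm thick, top surface at z = 776 mm, supported by four 56×56 mm square legs, each inset 33 mm from the nearest pair of top edges, running from the floor. Four apron rails, 56 mm thick and 63 mm tall, run between adjacent legs with their top edges flush with the underside of the top and their outer faces flush with the legs' outer faces.

B is a four-legged stool. The seat is a 272×253×36 mm slab whose top surface is at z = 428 mm; four round legs, each 28 mm in diameter, run from the floor (z = 0) to the underside of the seat, each leg's axis is inset half a diameter from the nearest pair of seat edges (so the leg's bounding box is flush with the corner).

Four stools sit around the table at the −y, +y, −x, +x sides.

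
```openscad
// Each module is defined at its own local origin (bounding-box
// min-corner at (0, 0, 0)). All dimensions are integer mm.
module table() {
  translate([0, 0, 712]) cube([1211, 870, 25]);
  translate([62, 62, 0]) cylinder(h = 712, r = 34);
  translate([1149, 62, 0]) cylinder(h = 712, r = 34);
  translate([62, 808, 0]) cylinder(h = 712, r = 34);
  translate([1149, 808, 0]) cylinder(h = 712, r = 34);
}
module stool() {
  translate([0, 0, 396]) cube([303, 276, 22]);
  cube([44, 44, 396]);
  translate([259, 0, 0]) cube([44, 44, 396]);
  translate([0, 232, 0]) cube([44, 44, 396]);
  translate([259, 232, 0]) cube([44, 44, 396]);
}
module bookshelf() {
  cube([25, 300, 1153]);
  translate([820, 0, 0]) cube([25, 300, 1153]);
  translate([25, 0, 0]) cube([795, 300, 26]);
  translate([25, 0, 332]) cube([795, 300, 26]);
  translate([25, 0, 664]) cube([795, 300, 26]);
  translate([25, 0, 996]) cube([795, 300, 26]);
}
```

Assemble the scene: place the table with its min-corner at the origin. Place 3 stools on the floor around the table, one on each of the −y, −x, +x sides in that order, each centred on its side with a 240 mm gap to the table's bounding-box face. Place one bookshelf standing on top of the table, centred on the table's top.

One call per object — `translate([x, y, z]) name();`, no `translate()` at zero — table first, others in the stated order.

table();
translate([454, -516, 0]) stool();
translate([-543, 297, 0]) stool();
translate([1451, 297, 0]) stool();
translate([183, 285, 737]) bookshelf();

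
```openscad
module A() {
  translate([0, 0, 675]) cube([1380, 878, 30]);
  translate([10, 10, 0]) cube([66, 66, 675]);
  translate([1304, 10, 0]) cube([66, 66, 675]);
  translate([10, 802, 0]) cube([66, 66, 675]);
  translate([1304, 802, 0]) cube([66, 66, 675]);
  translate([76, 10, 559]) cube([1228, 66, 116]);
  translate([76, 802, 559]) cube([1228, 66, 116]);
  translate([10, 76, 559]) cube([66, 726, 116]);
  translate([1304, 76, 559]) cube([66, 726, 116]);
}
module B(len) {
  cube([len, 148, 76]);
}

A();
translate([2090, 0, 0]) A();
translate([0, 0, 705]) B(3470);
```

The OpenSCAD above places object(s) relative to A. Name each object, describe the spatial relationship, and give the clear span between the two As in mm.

A is a table. B is a beam. A beam spans the tops of two tables. The clear span between the two tables is 710 mm.

Second table starts at x = 2090; first ends at x = 1380; clear span = 2090 − 1380 = 710 mm.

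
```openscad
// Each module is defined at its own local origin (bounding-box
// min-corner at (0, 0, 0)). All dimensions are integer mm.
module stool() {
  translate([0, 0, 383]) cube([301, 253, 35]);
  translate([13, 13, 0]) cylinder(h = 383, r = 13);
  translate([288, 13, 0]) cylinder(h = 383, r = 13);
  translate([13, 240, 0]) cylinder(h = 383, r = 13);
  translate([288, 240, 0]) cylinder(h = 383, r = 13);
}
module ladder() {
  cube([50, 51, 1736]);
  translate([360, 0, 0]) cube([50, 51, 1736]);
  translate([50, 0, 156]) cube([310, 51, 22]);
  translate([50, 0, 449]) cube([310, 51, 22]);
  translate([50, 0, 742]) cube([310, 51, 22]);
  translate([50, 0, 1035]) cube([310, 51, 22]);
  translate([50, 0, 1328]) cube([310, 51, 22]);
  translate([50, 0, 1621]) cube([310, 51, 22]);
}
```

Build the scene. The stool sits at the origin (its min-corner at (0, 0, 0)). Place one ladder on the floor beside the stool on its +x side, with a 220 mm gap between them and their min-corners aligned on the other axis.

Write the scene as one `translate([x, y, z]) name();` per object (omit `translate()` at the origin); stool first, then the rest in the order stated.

stool();
translate([521, 0, 0]) ladder();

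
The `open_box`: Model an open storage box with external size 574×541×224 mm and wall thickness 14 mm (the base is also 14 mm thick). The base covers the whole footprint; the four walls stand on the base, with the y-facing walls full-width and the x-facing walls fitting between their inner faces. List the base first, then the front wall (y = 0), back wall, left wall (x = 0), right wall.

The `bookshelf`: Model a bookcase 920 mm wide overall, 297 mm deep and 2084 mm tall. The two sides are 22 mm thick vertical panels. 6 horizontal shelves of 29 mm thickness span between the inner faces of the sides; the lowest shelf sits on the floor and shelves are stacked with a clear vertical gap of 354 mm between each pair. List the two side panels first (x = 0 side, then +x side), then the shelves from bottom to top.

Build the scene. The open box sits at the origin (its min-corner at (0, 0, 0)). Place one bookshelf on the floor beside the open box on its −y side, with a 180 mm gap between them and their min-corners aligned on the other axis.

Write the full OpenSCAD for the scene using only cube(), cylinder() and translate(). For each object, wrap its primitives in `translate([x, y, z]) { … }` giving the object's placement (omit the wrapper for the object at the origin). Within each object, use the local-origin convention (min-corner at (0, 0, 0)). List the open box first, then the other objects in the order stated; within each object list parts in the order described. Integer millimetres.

cube([574, 541, 14]);
translate([0, 0, 14]) cube([574, 14, 210]);
translate([0, 527, 14]) cube([574, 14, 210]);
translate([0, 14, 14]) cube([14, 513, 210]);
translate([560, 14, 14]) cube([14, 513, 210]);
translate([0, -477, 0]) {
  cube([22, 297, 2084]);
  translate([898, 0, 0]) cube([22, 297, 2084]);
  translate([22, 0, 0]) cube([876, 297, 29]);
  translate([22, 0, 383]) cube([876, 297, 29]);
  translate([22, 0, 766]) cube([876, 297, 29]);
  translate([22, 0, 1149]) cube([876, 297, 29]);
  translate([22, 0, 1532]) cube([876, 297, 29]);
  translate([22, 0, 1915]) cube([876, 297, 29]);
}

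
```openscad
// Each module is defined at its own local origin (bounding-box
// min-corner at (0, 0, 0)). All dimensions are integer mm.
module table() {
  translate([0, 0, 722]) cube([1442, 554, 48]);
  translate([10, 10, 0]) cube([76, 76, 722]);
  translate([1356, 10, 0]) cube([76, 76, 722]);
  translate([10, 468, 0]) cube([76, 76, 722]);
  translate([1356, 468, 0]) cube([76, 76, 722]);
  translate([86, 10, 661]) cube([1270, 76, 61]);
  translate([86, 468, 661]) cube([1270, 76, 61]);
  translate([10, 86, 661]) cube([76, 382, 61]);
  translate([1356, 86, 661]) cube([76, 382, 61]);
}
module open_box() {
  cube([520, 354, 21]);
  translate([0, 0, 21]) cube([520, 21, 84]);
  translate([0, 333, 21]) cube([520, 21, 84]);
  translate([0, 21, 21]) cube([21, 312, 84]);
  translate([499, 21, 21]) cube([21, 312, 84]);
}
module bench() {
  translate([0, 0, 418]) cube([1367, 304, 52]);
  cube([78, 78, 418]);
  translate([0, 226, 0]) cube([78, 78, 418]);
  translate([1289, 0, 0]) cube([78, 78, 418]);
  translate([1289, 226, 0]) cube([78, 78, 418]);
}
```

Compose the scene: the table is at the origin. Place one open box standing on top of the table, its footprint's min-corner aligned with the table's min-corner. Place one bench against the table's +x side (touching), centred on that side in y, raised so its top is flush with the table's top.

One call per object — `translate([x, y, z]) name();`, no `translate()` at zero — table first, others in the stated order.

table();
translate([0, 0, 770]) open_box();
translate([1442, 125, 300]) bench();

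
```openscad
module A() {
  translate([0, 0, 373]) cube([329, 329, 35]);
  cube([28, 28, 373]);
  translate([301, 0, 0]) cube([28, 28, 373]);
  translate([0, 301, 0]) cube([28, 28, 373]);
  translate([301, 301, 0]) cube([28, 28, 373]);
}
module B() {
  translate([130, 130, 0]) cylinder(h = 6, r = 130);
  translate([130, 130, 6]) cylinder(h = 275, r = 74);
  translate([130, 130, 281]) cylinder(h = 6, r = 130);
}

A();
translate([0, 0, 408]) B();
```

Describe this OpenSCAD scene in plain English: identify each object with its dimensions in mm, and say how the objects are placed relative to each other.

A is a four-legged stool. The seat is 329×329 mm, 35 mm thick, top at z = 408 mm. It stands on four square legs, each 28×28 mm in cross-section, from z = 0 to the seat underside, each flush with a corner of the seat.

B is a spool: two coaxial disc flanges of radius 130 mm and thickness 6 mm, joined by a core cylinder of radius 74 mm and height 275 mm. The lower flange rests on z = 0 and the three cylinders share a vertical axis.

The spool is on top of the stool.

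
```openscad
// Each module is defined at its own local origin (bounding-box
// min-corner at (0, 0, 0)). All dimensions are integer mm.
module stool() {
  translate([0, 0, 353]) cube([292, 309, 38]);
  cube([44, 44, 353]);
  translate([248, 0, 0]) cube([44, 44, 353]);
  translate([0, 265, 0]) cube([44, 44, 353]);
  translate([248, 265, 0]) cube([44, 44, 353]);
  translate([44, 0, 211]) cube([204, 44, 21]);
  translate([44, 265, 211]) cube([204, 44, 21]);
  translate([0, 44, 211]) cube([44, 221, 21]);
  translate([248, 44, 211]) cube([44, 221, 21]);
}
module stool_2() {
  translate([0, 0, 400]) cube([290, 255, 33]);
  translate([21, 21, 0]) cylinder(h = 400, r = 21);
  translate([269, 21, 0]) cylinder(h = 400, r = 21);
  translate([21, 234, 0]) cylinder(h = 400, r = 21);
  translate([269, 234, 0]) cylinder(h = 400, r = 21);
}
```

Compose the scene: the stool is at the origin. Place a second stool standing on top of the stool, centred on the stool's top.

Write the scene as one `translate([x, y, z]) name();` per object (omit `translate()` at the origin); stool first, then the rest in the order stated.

stool();
translate([1, 27, 391]) stool_2();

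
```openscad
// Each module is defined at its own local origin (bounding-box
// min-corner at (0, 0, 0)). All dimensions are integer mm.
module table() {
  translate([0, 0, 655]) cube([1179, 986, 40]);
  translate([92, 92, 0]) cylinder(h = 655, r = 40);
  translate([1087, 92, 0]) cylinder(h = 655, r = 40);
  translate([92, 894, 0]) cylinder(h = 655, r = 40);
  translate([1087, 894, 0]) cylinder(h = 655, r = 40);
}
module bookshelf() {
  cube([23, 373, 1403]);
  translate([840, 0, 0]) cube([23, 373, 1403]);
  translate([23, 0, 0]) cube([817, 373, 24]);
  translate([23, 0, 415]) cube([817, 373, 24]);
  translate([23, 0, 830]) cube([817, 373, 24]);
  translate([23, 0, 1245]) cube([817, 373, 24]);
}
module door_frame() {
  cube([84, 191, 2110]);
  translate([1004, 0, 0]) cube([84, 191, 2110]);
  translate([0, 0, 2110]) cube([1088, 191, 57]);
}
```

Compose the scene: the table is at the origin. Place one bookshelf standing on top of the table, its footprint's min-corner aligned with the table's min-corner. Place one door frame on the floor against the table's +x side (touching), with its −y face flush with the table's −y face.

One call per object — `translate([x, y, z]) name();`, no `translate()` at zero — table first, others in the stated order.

table();
translate([0, 0, 695]) bookshelf();
translate([1179, 0, 0]) door_frame();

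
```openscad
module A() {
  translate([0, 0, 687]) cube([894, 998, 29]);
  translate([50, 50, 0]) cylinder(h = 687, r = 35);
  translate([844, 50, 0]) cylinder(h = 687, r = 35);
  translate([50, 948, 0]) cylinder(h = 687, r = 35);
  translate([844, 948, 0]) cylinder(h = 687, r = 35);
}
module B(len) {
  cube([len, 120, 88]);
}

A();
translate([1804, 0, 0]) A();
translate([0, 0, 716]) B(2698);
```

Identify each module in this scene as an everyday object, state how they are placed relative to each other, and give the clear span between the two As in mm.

Second table starts at x = 1804; first ends at x = 894; clear span = 1804 − 894 = 910 mm.

A is a table. B is a beam. A beam spans the tops of two tables. The clear span between the two tables is 910 mm.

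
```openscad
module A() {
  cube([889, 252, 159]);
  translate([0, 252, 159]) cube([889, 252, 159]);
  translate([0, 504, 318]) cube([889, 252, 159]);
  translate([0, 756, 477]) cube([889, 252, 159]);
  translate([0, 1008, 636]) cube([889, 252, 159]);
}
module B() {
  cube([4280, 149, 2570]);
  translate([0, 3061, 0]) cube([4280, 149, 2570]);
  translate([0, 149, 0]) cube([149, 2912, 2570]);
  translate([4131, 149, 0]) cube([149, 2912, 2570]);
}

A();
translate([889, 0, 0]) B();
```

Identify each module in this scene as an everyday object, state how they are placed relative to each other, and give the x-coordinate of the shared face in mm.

A is a staircase. B is a house frame. The house frame is against the staircase's +x side, with their −y faces flush. The x-coordinate of the shared face is 889 mm.

The staircase's +x face and the house frame's −x face are both at x = 889 mm.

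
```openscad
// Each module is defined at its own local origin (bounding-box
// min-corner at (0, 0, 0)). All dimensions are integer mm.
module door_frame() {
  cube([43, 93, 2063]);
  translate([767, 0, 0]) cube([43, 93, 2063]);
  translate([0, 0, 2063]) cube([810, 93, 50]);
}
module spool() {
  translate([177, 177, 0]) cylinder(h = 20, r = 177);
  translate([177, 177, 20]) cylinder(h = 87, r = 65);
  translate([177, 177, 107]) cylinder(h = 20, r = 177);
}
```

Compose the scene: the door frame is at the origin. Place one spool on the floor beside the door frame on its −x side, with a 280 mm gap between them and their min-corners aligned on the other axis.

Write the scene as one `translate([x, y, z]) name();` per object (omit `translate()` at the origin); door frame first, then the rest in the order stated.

door_frame();
translate([-634, 0, 0]) spool();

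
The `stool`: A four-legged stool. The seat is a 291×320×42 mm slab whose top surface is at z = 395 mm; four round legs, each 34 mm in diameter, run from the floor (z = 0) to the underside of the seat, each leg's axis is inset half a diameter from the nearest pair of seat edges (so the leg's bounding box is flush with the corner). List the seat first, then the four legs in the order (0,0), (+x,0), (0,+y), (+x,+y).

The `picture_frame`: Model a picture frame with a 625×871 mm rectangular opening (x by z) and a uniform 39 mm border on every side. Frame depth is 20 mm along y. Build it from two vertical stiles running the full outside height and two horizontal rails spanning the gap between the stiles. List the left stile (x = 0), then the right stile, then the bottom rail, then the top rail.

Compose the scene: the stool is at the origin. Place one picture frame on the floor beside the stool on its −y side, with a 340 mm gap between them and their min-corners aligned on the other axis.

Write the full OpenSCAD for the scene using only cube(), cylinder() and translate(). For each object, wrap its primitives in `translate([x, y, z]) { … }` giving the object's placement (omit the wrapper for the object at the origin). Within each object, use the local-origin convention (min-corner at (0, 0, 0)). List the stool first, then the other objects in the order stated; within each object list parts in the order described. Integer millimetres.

translate([0, 0, 353]) cube([291, 320, 42]);
translate([17, 17, 0]) cylinder(h = 353, r = 17);
translate([274, 17, 0]) cylinder(h = 353, r = 17);
translate([17, 303, 0]) cylinder(h = 353, r = 17);
translate([274, 303, 0]) cylinder(h = 353, r = 17);
translate([0, -360, 0]) {
  cube([39, 20, 949]);
  translate([664, 0, 0]) cube([39, 20, 949]);
  translate([39, 0, 0]) cube([625, 20, 39]);
  translate([39, 0, 910]) cube([625, 20, 39]);
}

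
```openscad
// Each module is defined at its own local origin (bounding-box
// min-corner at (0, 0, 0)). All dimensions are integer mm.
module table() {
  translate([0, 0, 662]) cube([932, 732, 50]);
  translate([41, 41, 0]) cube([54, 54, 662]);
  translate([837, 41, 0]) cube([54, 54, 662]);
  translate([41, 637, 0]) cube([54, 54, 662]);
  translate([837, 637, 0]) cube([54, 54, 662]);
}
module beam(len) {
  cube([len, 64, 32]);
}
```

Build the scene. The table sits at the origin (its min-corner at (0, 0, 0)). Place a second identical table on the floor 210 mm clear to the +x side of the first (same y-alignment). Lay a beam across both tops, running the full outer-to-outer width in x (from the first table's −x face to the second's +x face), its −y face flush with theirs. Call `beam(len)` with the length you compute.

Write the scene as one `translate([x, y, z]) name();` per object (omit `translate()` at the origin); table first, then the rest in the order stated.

table();
translate([1142, 0, 0]) table();
translate([0, 0, 712]) beam(2074);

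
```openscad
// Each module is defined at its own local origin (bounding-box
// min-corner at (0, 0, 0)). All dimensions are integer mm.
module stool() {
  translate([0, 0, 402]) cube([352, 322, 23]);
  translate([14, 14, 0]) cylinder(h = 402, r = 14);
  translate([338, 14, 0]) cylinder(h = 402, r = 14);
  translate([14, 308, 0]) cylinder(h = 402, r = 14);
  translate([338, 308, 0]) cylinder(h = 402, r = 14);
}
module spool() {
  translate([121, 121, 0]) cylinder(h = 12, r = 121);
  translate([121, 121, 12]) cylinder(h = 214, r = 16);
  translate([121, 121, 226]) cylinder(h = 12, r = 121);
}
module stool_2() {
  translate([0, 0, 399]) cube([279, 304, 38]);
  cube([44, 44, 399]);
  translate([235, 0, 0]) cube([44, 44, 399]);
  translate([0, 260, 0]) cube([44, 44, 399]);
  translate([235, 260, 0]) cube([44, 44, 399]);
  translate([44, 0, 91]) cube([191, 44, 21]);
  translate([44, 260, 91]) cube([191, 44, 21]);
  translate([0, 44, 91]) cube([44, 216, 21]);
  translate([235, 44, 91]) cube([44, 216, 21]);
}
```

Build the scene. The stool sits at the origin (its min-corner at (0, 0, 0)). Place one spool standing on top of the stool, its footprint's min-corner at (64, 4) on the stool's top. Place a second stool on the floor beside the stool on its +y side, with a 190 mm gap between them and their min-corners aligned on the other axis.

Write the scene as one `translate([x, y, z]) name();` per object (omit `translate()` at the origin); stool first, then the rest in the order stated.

stool();
translate([64, 4, 425]) spool();
translate([0, 512, 0]) stool_2();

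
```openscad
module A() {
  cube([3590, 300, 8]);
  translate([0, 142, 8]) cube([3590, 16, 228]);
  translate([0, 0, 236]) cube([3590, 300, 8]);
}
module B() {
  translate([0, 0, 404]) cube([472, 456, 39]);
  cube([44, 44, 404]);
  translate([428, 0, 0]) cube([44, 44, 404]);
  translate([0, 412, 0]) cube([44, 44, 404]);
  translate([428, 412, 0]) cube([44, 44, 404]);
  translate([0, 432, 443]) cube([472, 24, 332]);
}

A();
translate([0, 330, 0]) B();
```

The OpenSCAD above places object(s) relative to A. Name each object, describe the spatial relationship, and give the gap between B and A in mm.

A is an I-beam. B is a chair. The chair is on the floor beside the I-beam on its +y side. The gap between the chair and the I-beam is 30 mm.

The chair's nearest face is 30 mm from the I-beam's +y face.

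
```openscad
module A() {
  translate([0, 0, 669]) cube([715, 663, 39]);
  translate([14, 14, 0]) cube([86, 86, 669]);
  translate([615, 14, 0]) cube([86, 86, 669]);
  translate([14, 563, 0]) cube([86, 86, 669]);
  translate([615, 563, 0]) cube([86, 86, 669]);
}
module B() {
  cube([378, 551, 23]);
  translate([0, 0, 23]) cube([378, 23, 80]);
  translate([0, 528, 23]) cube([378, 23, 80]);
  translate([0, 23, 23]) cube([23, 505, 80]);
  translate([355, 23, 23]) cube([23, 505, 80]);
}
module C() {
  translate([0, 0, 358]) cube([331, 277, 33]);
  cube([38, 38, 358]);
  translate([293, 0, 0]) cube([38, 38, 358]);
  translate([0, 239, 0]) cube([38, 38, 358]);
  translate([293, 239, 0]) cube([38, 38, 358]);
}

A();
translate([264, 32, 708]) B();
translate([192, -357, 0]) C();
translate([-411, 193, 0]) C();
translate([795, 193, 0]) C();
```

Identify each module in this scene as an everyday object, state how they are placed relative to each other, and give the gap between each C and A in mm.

A is a table. B is an open box. C is a stool. The open box is on top of the table. Three stools sit around the table at the −y, −x, +x sides. The gap between each stool and the table is 80 mm.

Each stool's nearest face is 80 mm from the table's bounding box.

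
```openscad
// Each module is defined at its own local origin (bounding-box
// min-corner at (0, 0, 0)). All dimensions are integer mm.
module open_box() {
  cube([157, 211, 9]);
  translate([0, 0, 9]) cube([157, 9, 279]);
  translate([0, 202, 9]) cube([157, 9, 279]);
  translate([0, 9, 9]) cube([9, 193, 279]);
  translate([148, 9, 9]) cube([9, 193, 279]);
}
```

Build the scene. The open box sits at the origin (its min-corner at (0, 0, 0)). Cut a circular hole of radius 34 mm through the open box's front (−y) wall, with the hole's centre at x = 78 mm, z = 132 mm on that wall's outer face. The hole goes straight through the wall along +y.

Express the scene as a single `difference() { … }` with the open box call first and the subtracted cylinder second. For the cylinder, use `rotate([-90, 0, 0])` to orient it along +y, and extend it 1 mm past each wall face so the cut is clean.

difference() {
  open_box();
  translate([78, -1, 132]) rotate([-90, 0, 0]) cylinder(h = 11, r = 34);
}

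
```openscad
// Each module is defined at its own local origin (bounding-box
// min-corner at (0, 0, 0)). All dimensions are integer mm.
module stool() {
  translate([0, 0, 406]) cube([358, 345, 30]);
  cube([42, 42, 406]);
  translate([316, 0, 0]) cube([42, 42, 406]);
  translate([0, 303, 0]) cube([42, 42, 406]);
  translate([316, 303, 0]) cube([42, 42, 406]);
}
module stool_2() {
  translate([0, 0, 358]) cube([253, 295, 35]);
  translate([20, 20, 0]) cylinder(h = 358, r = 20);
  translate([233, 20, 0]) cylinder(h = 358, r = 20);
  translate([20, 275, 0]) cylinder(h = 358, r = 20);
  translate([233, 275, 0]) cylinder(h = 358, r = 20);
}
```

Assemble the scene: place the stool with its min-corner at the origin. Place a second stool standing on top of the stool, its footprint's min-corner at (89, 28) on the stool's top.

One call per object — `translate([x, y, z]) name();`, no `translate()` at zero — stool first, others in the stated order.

stool();
translate([89, 28, 436]) stool_2();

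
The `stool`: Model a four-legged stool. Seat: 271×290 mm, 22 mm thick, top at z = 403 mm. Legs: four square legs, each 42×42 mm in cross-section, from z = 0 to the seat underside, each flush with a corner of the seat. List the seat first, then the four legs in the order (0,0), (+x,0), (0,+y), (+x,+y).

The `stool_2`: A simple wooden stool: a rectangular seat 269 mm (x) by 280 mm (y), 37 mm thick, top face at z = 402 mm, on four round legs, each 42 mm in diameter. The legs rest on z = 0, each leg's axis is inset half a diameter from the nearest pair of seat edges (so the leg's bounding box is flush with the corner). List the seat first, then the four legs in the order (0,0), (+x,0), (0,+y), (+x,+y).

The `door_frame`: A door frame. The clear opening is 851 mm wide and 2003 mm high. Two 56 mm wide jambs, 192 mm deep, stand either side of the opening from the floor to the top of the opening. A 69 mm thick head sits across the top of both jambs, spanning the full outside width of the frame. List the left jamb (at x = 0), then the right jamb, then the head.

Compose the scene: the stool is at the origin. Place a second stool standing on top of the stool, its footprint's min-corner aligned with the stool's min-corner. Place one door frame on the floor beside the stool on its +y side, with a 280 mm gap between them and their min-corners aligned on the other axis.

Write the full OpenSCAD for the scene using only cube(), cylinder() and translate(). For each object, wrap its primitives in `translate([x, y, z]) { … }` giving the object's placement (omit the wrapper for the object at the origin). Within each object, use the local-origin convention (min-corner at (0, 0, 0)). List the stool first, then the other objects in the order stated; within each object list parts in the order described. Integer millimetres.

translate([0, 0, 381]) cube([271, 290, 22]);
cube([42, 42, 381]);
translate([229, 0, 0]) cube([42, 42, 381]);
translate([0, 248, 0]) cube([42, 42, 381]);
translate([229, 248, 0]) cube([42, 42, 381]);
translate([0, 0, 403]) {
  translate([0, 0, 365]) cube([269, 280, 37]);
  translate([21, 21, 0]) cylinder(h = 365, r = 21);
  translate([248, 21, 0]) cylinder(h = 365, r = 21);
  translate([21, 259, 0]) cylinder(h = 365, r = 21);
  translate([248, 259, 0]) cylinder(h = 365, r = 21);
}
translate([0, 570, 0]) {
  cube([56, 192, 2003]);
  translate([907, 0, 0]) cube([56, 192, 2003]);
  translate([0, 0, 2003]) cube([963, 192, 69]);
}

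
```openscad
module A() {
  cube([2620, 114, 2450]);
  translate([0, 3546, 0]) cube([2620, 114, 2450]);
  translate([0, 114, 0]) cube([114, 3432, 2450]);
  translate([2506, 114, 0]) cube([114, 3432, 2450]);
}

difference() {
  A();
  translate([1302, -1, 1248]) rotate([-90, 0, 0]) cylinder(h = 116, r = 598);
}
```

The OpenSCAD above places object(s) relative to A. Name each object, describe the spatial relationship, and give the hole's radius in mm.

A is a house frame. The house frame has a circular hole through its front wall. The hole's radius is 598 mm.

The subtracted cylinder has r = 598 mm.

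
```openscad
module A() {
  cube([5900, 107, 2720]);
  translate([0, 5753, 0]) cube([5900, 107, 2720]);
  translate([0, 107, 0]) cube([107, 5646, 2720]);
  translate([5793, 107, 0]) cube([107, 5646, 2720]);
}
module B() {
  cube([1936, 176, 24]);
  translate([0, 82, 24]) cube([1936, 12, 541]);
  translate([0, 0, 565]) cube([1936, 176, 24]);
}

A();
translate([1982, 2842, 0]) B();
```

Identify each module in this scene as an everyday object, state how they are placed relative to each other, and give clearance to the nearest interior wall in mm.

A is a house frame. B is an I-beam. The I-beam sits inside the house frame, centred. The clearance to the nearest interior wall is 1875 mm.

Clearances: x = 1875, y = 2735; minimum 1875 mm.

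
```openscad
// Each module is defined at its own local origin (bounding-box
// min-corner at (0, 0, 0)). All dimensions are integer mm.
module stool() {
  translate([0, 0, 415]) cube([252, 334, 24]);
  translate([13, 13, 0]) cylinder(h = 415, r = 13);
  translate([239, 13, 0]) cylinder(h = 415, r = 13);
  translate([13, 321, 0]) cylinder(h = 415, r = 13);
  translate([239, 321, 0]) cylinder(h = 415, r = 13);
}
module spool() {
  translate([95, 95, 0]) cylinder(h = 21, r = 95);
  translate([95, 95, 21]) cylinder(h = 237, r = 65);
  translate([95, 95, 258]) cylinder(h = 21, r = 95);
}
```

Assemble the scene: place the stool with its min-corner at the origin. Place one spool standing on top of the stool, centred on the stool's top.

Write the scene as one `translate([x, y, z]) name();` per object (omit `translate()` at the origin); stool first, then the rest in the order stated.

stool();
translate([31, 72, 439]) spool();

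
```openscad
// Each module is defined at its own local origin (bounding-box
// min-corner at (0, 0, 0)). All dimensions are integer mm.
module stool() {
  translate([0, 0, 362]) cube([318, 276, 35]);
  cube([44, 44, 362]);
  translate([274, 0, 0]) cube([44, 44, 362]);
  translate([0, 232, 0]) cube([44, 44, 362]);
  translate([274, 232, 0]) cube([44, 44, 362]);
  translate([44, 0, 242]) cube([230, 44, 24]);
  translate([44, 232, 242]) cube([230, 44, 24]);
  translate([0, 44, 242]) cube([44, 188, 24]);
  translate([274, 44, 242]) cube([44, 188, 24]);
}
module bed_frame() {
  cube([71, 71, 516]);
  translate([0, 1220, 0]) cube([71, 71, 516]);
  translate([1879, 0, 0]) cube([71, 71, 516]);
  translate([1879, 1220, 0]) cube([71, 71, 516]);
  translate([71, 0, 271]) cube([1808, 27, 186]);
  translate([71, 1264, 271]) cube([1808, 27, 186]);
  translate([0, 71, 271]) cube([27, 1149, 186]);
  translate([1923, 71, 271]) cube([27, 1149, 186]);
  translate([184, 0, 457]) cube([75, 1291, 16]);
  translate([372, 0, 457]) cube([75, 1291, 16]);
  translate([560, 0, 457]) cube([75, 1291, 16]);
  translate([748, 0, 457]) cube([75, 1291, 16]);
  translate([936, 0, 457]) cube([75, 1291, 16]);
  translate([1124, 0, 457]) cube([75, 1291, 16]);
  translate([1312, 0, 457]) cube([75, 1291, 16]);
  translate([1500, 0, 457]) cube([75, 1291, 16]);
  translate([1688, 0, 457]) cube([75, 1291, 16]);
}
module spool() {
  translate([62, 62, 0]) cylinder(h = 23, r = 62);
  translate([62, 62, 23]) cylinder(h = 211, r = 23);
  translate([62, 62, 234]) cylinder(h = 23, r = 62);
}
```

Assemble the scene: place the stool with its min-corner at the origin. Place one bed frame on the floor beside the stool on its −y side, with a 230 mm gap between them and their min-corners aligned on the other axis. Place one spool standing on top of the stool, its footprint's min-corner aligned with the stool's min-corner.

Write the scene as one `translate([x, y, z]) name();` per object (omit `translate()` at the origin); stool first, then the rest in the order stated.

stool();
translate([0, -1521, 0]) bed_frame();
translate([0, 0, 397]) spool();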